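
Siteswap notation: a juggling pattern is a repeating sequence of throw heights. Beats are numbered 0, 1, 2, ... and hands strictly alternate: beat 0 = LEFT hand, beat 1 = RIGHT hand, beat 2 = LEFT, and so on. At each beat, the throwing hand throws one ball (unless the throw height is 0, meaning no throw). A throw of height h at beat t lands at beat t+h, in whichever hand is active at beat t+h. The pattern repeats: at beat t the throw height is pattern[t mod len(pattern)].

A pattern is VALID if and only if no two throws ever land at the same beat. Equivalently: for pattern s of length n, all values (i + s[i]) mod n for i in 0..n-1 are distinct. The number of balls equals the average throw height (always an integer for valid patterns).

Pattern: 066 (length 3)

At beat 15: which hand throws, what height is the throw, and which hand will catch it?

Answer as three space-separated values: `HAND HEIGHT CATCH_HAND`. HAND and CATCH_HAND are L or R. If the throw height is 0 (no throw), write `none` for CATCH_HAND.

Beat 15: 15 mod 2 = 1, so hand = R
Throw height = pattern[15 mod 3] = pattern[0] = 0

Answer: R 0 none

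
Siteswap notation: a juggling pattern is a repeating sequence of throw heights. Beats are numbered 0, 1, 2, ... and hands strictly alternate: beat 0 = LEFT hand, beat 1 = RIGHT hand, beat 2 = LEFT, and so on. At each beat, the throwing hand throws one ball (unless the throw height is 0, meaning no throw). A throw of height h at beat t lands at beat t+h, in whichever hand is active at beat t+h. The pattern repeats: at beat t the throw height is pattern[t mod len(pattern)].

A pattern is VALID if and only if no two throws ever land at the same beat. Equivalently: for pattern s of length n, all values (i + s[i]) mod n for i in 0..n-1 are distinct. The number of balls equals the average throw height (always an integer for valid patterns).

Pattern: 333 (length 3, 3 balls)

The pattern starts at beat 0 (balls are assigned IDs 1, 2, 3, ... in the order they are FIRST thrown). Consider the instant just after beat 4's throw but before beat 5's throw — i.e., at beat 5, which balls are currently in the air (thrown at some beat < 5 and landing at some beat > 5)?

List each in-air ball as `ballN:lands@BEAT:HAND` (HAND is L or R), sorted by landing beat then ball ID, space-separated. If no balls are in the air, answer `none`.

Beat 0 (L): throw ball1 h=3 -> lands@3:R; in-air after throw: [b1@3:R]
Beat 1 (R): throw ball2 h=3 -> lands@4:L; in-air after throw: [b1@3:R b2@4:L]
Beat 2 (L): throw ball3 h=3 -> lands@5:R; in-air after throw: [b1@3:R b2@4:L b3@5:R]
Beat 3 (R): throw ball1 h=3 -> lands@6:L; in-air after throw: [b2@4:L b3@5:R b1@6:L]
Beat 4 (L): throw ball2 h=3 -> lands@7:R; in-air after throw: [b3@5:R b1@6:L b2@7:R]
Beat 5 (R): throw ball3 h=3 -> lands@8:L; in-air after throw: [b1@6:L b2@7:R b3@8:L]

Answer: ball1:lands@6:L ball2:lands@7:R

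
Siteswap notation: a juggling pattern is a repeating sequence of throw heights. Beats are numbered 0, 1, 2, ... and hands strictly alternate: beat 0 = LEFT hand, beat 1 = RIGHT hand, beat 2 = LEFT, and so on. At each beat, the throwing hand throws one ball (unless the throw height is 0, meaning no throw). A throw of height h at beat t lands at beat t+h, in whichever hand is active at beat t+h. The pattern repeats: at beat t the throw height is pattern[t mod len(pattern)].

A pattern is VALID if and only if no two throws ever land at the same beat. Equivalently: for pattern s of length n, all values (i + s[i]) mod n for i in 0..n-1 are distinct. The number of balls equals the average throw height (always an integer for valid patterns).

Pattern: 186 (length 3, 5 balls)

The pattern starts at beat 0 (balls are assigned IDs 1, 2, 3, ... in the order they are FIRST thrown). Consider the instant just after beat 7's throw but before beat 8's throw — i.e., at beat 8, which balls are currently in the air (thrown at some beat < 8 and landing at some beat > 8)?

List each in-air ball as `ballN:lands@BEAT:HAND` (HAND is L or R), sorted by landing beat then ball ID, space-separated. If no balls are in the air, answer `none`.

Answer: ball1:lands@9:R ball4:lands@11:R ball3:lands@12:L ball5:lands@15:R

Derivation:
Beat 0 (L): throw ball1 h=1 -> lands@1:R; in-air after throw: [b1@1:R]
Beat 1 (R): throw ball1 h=8 -> lands@9:R; in-air after throw: [b1@9:R]
Beat 2 (L): throw ball2 h=6 -> lands@8:L; in-air after throw: [b2@8:L b1@9:R]
Beat 3 (R): throw ball3 h=1 -> lands@4:L; in-air after throw: [b3@4:L b2@8:L b1@9:R]
Beat 4 (L): throw ball3 h=8 -> lands@12:L; in-air after throw: [b2@8:L b1@9:R b3@12:L]
Beat 5 (R): throw ball4 h=6 -> lands@11:R; in-air after throw: [b2@8:L b1@9:R b4@11:R b3@12:L]
Beat 6 (L): throw ball5 h=1 -> lands@7:R; in-air after throw: [b5@7:R b2@8:L b1@9:R b4@11:R b3@12:L]
Beat 7 (R): throw ball5 h=8 -> lands@15:R; in-air after throw: [b2@8:L b1@9:R b4@11:R b3@12:L b5@15:R]
Beat 8 (L): throw ball2 h=6 -> lands@14:L; in-air after throw: [b1@9:R b4@11:R b3@12:L b2@14:L b5@15:R]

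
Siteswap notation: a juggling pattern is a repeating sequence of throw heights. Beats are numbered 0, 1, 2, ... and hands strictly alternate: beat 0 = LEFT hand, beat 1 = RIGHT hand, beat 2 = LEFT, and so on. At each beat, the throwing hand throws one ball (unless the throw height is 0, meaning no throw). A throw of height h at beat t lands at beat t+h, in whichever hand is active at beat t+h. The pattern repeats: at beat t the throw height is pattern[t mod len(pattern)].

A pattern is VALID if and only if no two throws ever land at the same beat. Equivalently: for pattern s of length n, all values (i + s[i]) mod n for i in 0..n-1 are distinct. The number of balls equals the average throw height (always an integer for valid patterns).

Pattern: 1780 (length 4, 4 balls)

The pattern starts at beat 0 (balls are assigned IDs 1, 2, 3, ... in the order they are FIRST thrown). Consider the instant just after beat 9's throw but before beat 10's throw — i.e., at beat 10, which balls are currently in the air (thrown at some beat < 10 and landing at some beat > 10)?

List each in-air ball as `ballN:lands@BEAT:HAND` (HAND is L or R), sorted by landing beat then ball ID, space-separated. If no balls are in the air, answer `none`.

Beat 0 (L): throw ball1 h=1 -> lands@1:R; in-air after throw: [b1@1:R]
Beat 1 (R): throw ball1 h=7 -> lands@8:L; in-air after throw: [b1@8:L]
Beat 2 (L): throw ball2 h=8 -> lands@10:L; in-air after throw: [b1@8:L b2@10:L]
Beat 4 (L): throw ball3 h=1 -> lands@5:R; in-air after throw: [b3@5:R b1@8:L b2@10:L]
Beat 5 (R): throw ball3 h=7 -> lands@12:L; in-air after throw: [b1@8:L b2@10:L b3@12:L]
Beat 6 (L): throw ball4 h=8 -> lands@14:L; in-air after throw: [b1@8:L b2@10:L b3@12:L b4@14:L]
Beat 8 (L): throw ball1 h=1 -> lands@9:R; in-air after throw: [b1@9:R b2@10:L b3@12:L b4@14:L]
Beat 9 (R): throw ball1 h=7 -> lands@16:L; in-air after throw: [b2@10:L b3@12:L b4@14:L b1@16:L]
Beat 10 (L): throw ball2 h=8 -> lands@18:L; in-air after throw: [b3@12:L b4@14:L b1@16:L b2@18:L]

Answer: ball3:lands@12:L ball4:lands@14:L ball1:lands@16:L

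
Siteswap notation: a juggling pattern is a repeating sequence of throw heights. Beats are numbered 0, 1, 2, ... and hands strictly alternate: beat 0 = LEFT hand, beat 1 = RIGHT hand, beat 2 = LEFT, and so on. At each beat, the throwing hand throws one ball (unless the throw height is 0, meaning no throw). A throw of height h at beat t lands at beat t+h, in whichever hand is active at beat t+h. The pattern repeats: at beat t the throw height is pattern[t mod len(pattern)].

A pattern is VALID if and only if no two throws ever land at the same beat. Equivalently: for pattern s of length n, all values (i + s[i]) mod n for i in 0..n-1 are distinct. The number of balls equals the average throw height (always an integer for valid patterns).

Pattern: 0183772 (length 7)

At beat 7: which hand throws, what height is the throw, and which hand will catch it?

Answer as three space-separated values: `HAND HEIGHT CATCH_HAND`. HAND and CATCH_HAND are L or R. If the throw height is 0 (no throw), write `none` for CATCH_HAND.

Beat 7: 7 mod 2 = 1, so hand = R
Throw height = pattern[7 mod 7] = pattern[0] = 0

Answer: R 0 none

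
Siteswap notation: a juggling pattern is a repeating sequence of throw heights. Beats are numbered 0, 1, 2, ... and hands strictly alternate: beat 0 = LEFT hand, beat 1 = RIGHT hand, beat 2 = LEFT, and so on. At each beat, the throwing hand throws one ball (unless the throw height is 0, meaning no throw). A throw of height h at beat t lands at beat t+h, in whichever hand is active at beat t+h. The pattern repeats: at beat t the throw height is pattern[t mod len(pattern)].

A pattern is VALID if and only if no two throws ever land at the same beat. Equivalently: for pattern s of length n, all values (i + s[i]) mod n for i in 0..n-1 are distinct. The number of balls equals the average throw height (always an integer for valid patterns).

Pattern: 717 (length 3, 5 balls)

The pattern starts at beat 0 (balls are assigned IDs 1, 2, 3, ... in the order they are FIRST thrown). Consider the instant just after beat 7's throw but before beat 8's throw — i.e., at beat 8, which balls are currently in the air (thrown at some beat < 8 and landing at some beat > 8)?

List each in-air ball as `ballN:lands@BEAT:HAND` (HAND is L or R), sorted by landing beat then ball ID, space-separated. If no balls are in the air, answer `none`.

Beat 0 (L): throw ball1 h=7 -> lands@7:R; in-air after throw: [b1@7:R]
Beat 1 (R): throw ball2 h=1 -> lands@2:L; in-air after throw: [b2@2:L b1@7:R]
Beat 2 (L): throw ball2 h=7 -> lands@9:R; in-air after throw: [b1@7:R b2@9:R]
Beat 3 (R): throw ball3 h=7 -> lands@10:L; in-air after throw: [b1@7:R b2@9:R b3@10:L]
Beat 4 (L): throw ball4 h=1 -> lands@5:R; in-air after throw: [b4@5:R b1@7:R b2@9:R b3@10:L]
Beat 5 (R): throw ball4 h=7 -> lands@12:L; in-air after throw: [b1@7:R b2@9:R b3@10:L b4@12:L]
Beat 6 (L): throw ball5 h=7 -> lands@13:R; in-air after throw: [b1@7:R b2@9:R b3@10:L b4@12:L b5@13:R]
Beat 7 (R): throw ball1 h=1 -> lands@8:L; in-air after throw: [b1@8:L b2@9:R b3@10:L b4@12:L b5@13:R]
Beat 8 (L): throw ball1 h=7 -> lands@15:R; in-air after throw: [b2@9:R b3@10:L b4@12:L b5@13:R b1@15:R]

Answer: ball2:lands@9:R ball3:lands@10:L ball4:lands@12:L ball5:lands@13:R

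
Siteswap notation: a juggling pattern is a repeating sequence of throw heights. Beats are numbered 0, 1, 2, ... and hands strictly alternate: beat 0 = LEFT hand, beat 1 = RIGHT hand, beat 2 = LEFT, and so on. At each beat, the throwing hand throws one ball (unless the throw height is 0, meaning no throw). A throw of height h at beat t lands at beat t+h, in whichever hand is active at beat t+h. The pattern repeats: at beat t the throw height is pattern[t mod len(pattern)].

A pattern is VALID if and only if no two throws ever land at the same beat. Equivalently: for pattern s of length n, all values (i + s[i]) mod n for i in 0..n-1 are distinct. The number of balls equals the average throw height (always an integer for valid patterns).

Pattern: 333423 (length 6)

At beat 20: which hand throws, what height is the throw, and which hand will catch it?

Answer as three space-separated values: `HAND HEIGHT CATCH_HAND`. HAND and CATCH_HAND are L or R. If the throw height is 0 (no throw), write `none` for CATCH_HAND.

Beat 20: 20 mod 2 = 0, so hand = L
Throw height = pattern[20 mod 6] = pattern[2] = 3
Lands at beat 20+3=23, 23 mod 2 = 1, so catch hand = R

Answer: L 3 R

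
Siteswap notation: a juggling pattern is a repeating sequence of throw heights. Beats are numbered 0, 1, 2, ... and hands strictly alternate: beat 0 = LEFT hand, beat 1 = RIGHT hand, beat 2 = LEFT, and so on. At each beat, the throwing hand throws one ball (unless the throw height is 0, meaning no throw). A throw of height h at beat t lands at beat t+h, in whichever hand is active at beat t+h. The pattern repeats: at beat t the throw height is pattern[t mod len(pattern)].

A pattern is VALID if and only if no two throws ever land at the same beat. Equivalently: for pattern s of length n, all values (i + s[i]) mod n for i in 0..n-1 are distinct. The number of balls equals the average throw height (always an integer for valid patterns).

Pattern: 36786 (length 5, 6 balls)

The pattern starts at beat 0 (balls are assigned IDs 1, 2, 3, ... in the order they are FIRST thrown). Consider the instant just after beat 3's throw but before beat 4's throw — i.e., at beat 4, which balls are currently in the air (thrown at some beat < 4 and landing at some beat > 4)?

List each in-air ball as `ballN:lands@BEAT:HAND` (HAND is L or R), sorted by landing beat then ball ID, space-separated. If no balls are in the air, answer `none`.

Beat 0 (L): throw ball1 h=3 -> lands@3:R; in-air after throw: [b1@3:R]
Beat 1 (R): throw ball2 h=6 -> lands@7:R; in-air after throw: [b1@3:R b2@7:R]
Beat 2 (L): throw ball3 h=7 -> lands@9:R; in-air after throw: [b1@3:R b2@7:R b3@9:R]
Beat 3 (R): throw ball1 h=8 -> lands@11:R; in-air after throw: [b2@7:R b3@9:R b1@11:R]
Beat 4 (L): throw ball4 h=6 -> lands@10:L; in-air after throw: [b2@7:R b3@9:R b4@10:L b1@11:R]

Answer: ball2:lands@7:R ball3:lands@9:R ball1:lands@11:R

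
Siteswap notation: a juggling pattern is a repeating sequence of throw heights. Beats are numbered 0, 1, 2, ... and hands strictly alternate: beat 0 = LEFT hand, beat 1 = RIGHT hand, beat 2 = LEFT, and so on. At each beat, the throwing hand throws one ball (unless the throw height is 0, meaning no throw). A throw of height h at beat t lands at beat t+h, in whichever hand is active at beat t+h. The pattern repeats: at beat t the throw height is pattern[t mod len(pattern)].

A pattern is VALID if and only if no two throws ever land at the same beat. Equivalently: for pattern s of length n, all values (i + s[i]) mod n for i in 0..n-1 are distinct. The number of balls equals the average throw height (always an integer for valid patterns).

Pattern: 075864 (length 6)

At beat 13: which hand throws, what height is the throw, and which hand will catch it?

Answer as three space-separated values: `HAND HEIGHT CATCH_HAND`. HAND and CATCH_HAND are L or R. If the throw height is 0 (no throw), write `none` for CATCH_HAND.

Answer: R 7 L

Derivation:
Beat 13: 13 mod 2 = 1, so hand = R
Throw height = pattern[13 mod 6] = pattern[1] = 7
Lands at beat 13+7=20, 20 mod 2 = 0, so catch hand = L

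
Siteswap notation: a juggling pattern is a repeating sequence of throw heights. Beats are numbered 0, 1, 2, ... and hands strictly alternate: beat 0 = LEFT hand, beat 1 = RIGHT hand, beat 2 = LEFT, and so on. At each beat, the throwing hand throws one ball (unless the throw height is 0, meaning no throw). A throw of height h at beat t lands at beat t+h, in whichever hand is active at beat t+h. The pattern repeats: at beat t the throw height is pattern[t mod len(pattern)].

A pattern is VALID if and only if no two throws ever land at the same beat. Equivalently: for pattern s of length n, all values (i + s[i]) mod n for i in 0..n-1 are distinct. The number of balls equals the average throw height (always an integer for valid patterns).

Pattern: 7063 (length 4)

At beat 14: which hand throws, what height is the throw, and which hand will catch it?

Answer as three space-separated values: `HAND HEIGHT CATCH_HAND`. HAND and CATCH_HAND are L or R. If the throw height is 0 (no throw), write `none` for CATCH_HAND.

Answer: L 6 L

Derivation:
Beat 14: 14 mod 2 = 0, so hand = L
Throw height = pattern[14 mod 4] = pattern[2] = 6
Lands at beat 14+6=20, 20 mod 2 = 0, so catch hand = L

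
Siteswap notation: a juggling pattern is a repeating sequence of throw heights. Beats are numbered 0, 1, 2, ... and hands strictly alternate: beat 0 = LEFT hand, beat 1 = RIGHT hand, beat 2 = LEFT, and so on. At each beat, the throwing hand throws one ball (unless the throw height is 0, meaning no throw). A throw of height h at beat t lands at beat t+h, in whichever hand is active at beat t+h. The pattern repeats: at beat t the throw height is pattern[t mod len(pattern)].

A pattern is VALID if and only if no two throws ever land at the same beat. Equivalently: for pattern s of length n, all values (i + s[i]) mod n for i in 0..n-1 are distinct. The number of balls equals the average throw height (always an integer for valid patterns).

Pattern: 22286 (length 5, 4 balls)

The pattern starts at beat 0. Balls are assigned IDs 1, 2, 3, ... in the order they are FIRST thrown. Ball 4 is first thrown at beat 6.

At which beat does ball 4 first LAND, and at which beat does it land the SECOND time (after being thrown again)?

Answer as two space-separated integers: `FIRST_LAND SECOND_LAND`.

Beat 0 (L): throw ball1 h=2 -> lands@2:L; in-air after throw: [b1@2:L]
Beat 1 (R): throw ball2 h=2 -> lands@3:R; in-air after throw: [b1@2:L b2@3:R]
Beat 2 (L): throw ball1 h=2 -> lands@4:L; in-air after throw: [b2@3:R b1@4:L]
Beat 3 (R): throw ball2 h=8 -> lands@11:R; in-air after throw: [b1@4:L b2@11:R]
Beat 4 (L): throw ball1 h=6 -> lands@10:L; in-air after throw: [b1@10:L b2@11:R]
Beat 5 (R): throw ball3 h=2 -> lands@7:R; in-air after throw: [b3@7:R b1@10:L b2@11:R]
Beat 6 (L): throw ball4 h=2 -> lands@8:L; in-air after throw: [b3@7:R b4@8:L b1@10:L b2@11:R]
Beat 7 (R): throw ball3 h=2 -> lands@9:R; in-air after throw: [b4@8:L b3@9:R b1@10:L b2@11:R]
Beat 8 (L): throw ball4 h=8 -> lands@16:L; in-air after throw: [b3@9:R b1@10:L b2@11:R b4@16:L]
Beat 9 (R): throw ball3 h=6 -> lands@15:R; in-air after throw: [b1@10:L b2@11:R b3@15:R b4@16:L]
Beat 10 (L): throw ball1 h=2 -> lands@12:L; in-air after throw: [b2@11:R b1@12:L b3@15:R b4@16:L]
Beat 11 (R): throw ball2 h=2 -> lands@13:R; in-air after throw: [b1@12:L b2@13:R b3@15:R b4@16:L]
Beat 12 (L): throw ball1 h=2 -> lands@14:L; in-air after throw: [b2@13:R b1@14:L b3@15:R b4@16:L]
Beat 13 (R): throw ball2 h=8 -> lands@21:R; in-air after throw: [b1@14:L b3@15:R b4@16:L b2@21:R]
Beat 14 (L): throw ball1 h=6 -> lands@20:L; in-air after throw: [b3@15:R b4@16:L b1@20:L b2@21:R]
Ball 4: thrown@6 h=2 -> first land @8; rethrown@8 h=8 -> second land @16

Answer: 8 16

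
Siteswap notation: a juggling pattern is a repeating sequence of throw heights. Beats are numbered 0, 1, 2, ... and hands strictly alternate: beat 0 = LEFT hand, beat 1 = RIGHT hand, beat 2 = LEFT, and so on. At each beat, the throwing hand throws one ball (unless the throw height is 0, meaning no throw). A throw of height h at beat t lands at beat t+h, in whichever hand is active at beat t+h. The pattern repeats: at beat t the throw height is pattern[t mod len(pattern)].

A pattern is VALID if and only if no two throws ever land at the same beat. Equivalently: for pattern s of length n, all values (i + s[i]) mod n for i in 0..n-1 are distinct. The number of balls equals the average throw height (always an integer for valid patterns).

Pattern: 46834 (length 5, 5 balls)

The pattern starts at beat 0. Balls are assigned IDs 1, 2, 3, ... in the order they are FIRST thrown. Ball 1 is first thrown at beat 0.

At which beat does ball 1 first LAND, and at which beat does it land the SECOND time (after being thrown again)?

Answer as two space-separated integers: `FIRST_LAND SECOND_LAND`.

Answer: 4 8

Derivation:
Beat 0 (L): throw ball1 h=4 -> lands@4:L; in-air after throw: [b1@4:L]
Beat 1 (R): throw ball2 h=6 -> lands@7:R; in-air after throw: [b1@4:L b2@7:R]
Beat 2 (L): throw ball3 h=8 -> lands@10:L; in-air after throw: [b1@4:L b2@7:R b3@10:L]
Beat 3 (R): throw ball4 h=3 -> lands@6:L; in-air after throw: [b1@4:L b4@6:L b2@7:R b3@10:L]
Beat 4 (L): throw ball1 h=4 -> lands@8:L; in-air after throw: [b4@6:L b2@7:R b1@8:L b3@10:L]
Beat 5 (R): throw ball5 h=4 -> lands@9:R; in-air after throw: [b4@6:L b2@7:R b1@8:L b5@9:R b3@10:L]
Beat 6 (L): throw ball4 h=6 -> lands@12:L; in-air after throw: [b2@7:R b1@8:L b5@9:R b3@10:L b4@12:L]
Beat 7 (R): throw ball2 h=8 -> lands@15:R; in-air after throw: [b1@8:L b5@9:R b3@10:L b4@12:L b2@15:R]
Beat 8 (L): throw ball1 h=3 -> lands@11:R; in-air after throw: [b5@9:R b3@10:L b1@11:R b4@12:L b2@15:R]
Ball 1: thrown@0 h=4 -> first land @4; rethrown@4 h=4 -> second land @8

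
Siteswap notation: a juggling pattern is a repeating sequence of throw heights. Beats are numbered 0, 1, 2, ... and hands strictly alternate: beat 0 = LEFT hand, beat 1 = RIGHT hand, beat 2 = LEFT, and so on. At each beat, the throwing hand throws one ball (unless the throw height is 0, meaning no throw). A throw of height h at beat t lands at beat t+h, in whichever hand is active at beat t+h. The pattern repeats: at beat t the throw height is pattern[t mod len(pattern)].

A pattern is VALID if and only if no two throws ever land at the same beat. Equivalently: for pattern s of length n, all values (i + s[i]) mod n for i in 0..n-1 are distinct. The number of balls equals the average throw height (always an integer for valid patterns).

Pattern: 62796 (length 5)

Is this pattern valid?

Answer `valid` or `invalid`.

Answer: valid

Derivation:
i=0: (i + s[i]) mod n = (0 + 6) mod 5 = 1
i=1: (i + s[i]) mod n = (1 + 2) mod 5 = 3
i=2: (i + s[i]) mod n = (2 + 7) mod 5 = 4
i=3: (i + s[i]) mod n = (3 + 9) mod 5 = 2
i=4: (i + s[i]) mod n = (4 + 6) mod 5 = 0
Residues: [1, 3, 4, 2, 0], distinct: True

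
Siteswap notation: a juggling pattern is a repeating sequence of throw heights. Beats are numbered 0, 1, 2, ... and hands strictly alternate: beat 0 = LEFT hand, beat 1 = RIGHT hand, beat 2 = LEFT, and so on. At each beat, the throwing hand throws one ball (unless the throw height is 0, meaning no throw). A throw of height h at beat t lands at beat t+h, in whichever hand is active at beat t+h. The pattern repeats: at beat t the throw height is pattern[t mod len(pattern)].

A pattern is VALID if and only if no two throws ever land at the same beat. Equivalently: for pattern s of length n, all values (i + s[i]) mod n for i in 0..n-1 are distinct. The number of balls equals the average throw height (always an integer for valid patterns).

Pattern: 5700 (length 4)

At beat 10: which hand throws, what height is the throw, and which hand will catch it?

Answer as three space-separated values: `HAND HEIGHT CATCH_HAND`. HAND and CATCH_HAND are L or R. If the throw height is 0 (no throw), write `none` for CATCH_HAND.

Answer: L 0 none

Derivation:
Beat 10: 10 mod 2 = 0, so hand = L
Throw height = pattern[10 mod 4] = pattern[2] = 0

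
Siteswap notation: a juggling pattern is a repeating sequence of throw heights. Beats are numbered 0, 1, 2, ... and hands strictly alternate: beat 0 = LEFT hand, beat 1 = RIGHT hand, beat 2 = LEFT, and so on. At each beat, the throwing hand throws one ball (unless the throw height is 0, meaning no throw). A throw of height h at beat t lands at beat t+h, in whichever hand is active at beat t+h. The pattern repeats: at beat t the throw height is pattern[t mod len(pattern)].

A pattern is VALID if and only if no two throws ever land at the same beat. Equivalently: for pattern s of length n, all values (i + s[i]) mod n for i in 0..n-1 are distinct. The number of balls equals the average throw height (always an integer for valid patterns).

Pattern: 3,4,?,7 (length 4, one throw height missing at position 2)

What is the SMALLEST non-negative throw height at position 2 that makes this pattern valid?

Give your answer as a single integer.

Answer: 2

Derivation:
i=0: (0 + 3) mod 4 = 3
i=1: (1 + 4) mod 4 = 1
i=2: s[i]=? (unknown)
i=3: (3 + 7) mod 4 = 2
Known residues: [1, 2, 3]; need a permutation of 0..3, so missing residue r = 0
Need (2 + s) mod 4 = 0; smallest s = (0 - 2) mod 4 = 2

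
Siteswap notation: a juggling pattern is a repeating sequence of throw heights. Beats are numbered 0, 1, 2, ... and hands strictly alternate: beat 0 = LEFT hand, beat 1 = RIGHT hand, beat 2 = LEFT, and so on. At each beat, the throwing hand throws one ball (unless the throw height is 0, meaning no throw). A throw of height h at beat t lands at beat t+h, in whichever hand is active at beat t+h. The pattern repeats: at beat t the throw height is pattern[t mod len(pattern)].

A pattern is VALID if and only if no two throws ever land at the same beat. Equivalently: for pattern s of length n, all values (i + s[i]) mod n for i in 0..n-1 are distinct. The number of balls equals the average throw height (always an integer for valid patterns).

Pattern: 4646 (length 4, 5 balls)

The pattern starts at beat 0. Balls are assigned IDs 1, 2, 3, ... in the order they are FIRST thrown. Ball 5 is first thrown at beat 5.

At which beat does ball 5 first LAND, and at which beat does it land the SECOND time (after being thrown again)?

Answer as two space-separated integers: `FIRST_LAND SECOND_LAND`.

Answer: 11 17

Derivation:
Beat 0 (L): throw ball1 h=4 -> lands@4:L; in-air after throw: [b1@4:L]
Beat 1 (R): throw ball2 h=6 -> lands@7:R; in-air after throw: [b1@4:L b2@7:R]
Beat 2 (L): throw ball3 h=4 -> lands@6:L; in-air after throw: [b1@4:L b3@6:L b2@7:R]
Beat 3 (R): throw ball4 h=6 -> lands@9:R; in-air after throw: [b1@4:L b3@6:L b2@7:R b4@9:R]
Beat 4 (L): throw ball1 h=4 -> lands@8:L; in-air after throw: [b3@6:L b2@7:R b1@8:L b4@9:R]
Beat 5 (R): throw ball5 h=6 -> lands@11:R; in-air after throw: [b3@6:L b2@7:R b1@8:L b4@9:R b5@11:R]
Beat 6 (L): throw ball3 h=4 -> lands@10:L; in-air after throw: [b2@7:R b1@8:L b4@9:R b3@10:L b5@11:R]
Beat 7 (R): throw ball2 h=6 -> lands@13:R; in-air after throw: [b1@8:L b4@9:R b3@10:L b5@11:R b2@13:R]
Beat 8 (L): throw ball1 h=4 -> lands@12:L; in-air after throw: [b4@9:R b3@10:L b5@11:R b1@12:L b2@13:R]
Beat 9 (R): throw ball4 h=6 -> lands@15:R; in-air after throw: [b3@10:L b5@11:R b1@12:L b2@13:R b4@15:R]
Beat 10 (L): throw ball3 h=4 -> lands@14:L; in-air after throw: [b5@11:R b1@12:L b2@13:R b3@14:L b4@15:R]
Beat 11 (R): throw ball5 h=6 -> lands@17:R; in-air after throw: [b1@12:L b2@13:R b3@14:L b4@15:R b5@17:R]
Beat 12 (L): throw ball1 h=4 -> lands@16:L; in-air after throw: [b2@13:R b3@14:L b4@15:R b1@16:L b5@17:R]
Beat 13 (R): throw ball2 h=6 -> lands@19:R; in-air after throw: [b3@14:L b4@15:R b1@16:L b5@17:R b2@19:R]
Beat 14 (L): throw ball3 h=4 -> lands@18:L; in-air after throw: [b4@15:R b1@16:L b5@17:R b3@18:L b2@19:R]
Beat 15 (R): throw ball4 h=6 -> lands@21:R; in-air after throw: [b1@16:L b5@17:R b3@18:L b2@19:R b4@21:R]
Beat 16 (L): throw ball1 h=4 -> lands@20:L; in-air after throw: [b5@17:R b3@18:L b2@19:R b1@20:L b4@21:R]
Beat 17 (R): throw ball5 h=6 -> lands@23:R; in-air after throw: [b3@18:L b2@19:R b1@20:L b4@21:R b5@23:R]
Ball 5: thrown@5 h=6 -> first land @11; rethrown@11 h=6 -> second land @17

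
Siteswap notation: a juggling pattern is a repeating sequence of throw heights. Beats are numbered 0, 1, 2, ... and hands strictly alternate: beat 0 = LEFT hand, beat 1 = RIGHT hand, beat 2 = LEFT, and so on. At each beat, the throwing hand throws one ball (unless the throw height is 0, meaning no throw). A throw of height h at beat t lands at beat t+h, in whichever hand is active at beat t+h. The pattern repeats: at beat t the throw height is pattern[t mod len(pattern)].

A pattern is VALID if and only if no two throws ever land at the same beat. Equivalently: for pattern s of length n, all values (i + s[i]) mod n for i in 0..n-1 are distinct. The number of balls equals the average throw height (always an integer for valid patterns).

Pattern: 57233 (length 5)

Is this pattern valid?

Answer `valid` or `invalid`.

Answer: valid

Derivation:
i=0: (i + s[i]) mod n = (0 + 5) mod 5 = 0
i=1: (i + s[i]) mod n = (1 + 7) mod 5 = 3
i=2: (i + s[i]) mod n = (2 + 2) mod 5 = 4
i=3: (i + s[i]) mod n = (3 + 3) mod 5 = 1
i=4: (i + s[i]) mod n = (4 + 3) mod 5 = 2
Residues: [0, 3, 4, 1, 2], distinct: True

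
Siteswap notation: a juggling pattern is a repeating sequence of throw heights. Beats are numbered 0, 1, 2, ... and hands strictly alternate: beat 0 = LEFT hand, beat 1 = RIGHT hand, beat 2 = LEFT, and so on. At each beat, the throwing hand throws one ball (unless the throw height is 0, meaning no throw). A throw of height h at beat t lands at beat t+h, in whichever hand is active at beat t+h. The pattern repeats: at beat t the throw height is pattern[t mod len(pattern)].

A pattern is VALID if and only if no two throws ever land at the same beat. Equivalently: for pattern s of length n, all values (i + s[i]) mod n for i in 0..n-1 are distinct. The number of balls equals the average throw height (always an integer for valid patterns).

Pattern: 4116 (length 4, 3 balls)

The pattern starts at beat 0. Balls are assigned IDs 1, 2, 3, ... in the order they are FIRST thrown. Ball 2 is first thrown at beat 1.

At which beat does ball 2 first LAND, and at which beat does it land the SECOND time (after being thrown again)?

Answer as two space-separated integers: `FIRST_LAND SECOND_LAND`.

Answer: 2 3

Derivation:
Beat 0 (L): throw ball1 h=4 -> lands@4:L; in-air after throw: [b1@4:L]
Beat 1 (R): throw ball2 h=1 -> lands@2:L; in-air after throw: [b2@2:L b1@4:L]
Beat 2 (L): throw ball2 h=1 -> lands@3:R; in-air after throw: [b2@3:R b1@4:L]
Beat 3 (R): throw ball2 h=6 -> lands@9:R; in-air after throw: [b1@4:L b2@9:R]
Ball 2: thrown@1 h=1 -> first land @2; rethrown@2 h=1 -> second land @3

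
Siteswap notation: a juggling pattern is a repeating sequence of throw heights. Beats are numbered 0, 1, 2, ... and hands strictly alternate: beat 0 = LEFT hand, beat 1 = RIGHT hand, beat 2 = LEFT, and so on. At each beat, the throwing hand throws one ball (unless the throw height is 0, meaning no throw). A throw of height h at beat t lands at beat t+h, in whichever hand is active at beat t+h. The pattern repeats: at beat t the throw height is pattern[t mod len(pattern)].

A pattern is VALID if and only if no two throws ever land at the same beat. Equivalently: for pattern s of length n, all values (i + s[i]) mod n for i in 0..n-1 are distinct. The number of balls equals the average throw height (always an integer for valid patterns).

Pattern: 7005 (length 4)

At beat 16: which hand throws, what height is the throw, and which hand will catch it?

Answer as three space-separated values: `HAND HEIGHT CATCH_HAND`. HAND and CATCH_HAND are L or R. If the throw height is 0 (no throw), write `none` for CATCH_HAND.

Beat 16: 16 mod 2 = 0, so hand = L
Throw height = pattern[16 mod 4] = pattern[0] = 7
Lands at beat 16+7=23, 23 mod 2 = 1, so catch hand = R

Answer: L 7 R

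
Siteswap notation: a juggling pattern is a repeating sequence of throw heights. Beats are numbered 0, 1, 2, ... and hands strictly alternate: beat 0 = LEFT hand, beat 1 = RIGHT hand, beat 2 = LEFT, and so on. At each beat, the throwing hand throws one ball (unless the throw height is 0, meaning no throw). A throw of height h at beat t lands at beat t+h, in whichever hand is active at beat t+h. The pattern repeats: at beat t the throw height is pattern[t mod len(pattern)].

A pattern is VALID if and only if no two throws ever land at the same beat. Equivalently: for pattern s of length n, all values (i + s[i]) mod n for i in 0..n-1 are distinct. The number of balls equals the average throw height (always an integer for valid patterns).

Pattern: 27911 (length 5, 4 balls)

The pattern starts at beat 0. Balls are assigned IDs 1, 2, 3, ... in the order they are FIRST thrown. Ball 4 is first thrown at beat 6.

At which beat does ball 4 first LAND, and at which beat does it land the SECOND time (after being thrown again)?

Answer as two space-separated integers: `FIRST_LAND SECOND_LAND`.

Answer: 13 14

Derivation:
Beat 0 (L): throw ball1 h=2 -> lands@2:L; in-air after throw: [b1@2:L]
Beat 1 (R): throw ball2 h=7 -> lands@8:L; in-air after throw: [b1@2:L b2@8:L]
Beat 2 (L): throw ball1 h=9 -> lands@11:R; in-air after throw: [b2@8:L b1@11:R]
Beat 3 (R): throw ball3 h=1 -> lands@4:L; in-air after throw: [b3@4:L b2@8:L b1@11:R]
Beat 4 (L): throw ball3 h=1 -> lands@5:R; in-air after throw: [b3@5:R b2@8:L b1@11:R]
Beat 5 (R): throw ball3 h=2 -> lands@7:R; in-air after throw: [b3@7:R b2@8:L b1@11:R]
Beat 6 (L): throw ball4 h=7 -> lands@13:R; in-air after throw: [b3@7:R b2@8:L b1@11:R b4@13:R]
Beat 7 (R): throw ball3 h=9 -> lands@16:L; in-air after throw: [b2@8:L b1@11:R b4@13:R b3@16:L]
Beat 8 (L): throw ball2 h=1 -> lands@9:R; in-air after throw: [b2@9:R b1@11:R b4@13:R b3@16:L]
Beat 9 (R): throw ball2 h=1 -> lands@10:L; in-air after throw: [b2@10:L b1@11:R b4@13:R b3@16:L]
Beat 10 (L): throw ball2 h=2 -> lands@12:L; in-air after throw: [b1@11:R b2@12:L b4@13:R b3@16:L]
Beat 11 (R): throw ball1 h=7 -> lands@18:L; in-air after throw: [b2@12:L b4@13:R b3@16:L b1@18:L]
Beat 12 (L): throw ball2 h=9 -> lands@21:R; in-air after throw: [b4@13:R b3@16:L b1@18:L b2@21:R]
Beat 13 (R): throw ball4 h=1 -> lands@14:L; in-air after throw: [b4@14:L b3@16:L b1@18:L b2@21:R]
Ball 4: thrown@6 h=7 -> first land @13; rethrown@13 h=1 -> second land @14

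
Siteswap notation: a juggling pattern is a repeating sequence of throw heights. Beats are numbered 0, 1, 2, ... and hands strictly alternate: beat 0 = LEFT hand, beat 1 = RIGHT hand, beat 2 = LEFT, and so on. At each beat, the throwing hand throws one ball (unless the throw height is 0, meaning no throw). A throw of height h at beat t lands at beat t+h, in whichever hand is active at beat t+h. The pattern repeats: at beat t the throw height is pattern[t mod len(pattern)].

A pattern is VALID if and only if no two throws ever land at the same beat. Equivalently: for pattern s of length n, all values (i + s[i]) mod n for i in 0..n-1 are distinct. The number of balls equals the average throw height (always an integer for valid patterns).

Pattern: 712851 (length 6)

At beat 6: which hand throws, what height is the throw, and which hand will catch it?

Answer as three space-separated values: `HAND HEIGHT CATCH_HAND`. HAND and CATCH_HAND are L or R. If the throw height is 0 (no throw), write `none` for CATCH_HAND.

Beat 6: 6 mod 2 = 0, so hand = L
Throw height = pattern[6 mod 6] = pattern[0] = 7
Lands at beat 6+7=13, 13 mod 2 = 1, so catch hand = R

Answer: L 7 R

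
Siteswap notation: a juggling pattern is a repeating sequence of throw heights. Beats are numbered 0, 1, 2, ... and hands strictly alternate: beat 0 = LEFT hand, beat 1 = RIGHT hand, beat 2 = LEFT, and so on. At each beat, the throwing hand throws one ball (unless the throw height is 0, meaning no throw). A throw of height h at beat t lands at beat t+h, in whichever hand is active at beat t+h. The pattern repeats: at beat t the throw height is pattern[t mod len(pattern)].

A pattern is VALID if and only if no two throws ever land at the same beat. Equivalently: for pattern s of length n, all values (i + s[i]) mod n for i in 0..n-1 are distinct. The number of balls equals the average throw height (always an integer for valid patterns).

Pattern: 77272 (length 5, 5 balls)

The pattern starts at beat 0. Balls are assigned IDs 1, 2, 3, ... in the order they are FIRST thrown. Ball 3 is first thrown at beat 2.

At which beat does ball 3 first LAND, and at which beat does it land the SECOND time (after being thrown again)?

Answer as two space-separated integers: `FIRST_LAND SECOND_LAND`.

Beat 0 (L): throw ball1 h=7 -> lands@7:R; in-air after throw: [b1@7:R]
Beat 1 (R): throw ball2 h=7 -> lands@8:L; in-air after throw: [b1@7:R b2@8:L]
Beat 2 (L): throw ball3 h=2 -> lands@4:L; in-air after throw: [b3@4:L b1@7:R b2@8:L]
Beat 3 (R): throw ball4 h=7 -> lands@10:L; in-air after throw: [b3@4:L b1@7:R b2@8:L b4@10:L]
Beat 4 (L): throw ball3 h=2 -> lands@6:L; in-air after throw: [b3@6:L b1@7:R b2@8:L b4@10:L]
Beat 5 (R): throw ball5 h=7 -> lands@12:L; in-air after throw: [b3@6:L b1@7:R b2@8:L b4@10:L b5@12:L]
Beat 6 (L): throw ball3 h=7 -> lands@13:R; in-air after throw: [b1@7:R b2@8:L b4@10:L b5@12:L b3@13:R]
Ball 3: thrown@2 h=2 -> first land @4; rethrown@4 h=2 -> second land @6

Answer: 4 6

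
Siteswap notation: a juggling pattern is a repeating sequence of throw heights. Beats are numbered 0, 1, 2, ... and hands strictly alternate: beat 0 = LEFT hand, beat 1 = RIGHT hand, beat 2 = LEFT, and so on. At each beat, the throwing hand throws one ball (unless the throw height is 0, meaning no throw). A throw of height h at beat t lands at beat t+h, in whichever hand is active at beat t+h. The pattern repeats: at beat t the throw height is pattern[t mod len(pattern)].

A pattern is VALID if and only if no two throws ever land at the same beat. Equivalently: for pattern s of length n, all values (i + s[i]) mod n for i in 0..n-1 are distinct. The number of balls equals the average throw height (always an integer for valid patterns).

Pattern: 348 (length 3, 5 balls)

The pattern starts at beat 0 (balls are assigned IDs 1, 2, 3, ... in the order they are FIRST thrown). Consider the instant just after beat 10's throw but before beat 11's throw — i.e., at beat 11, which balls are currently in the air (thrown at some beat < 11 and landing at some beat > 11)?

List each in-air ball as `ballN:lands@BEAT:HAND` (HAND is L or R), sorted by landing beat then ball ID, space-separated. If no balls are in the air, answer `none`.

Answer: ball1:lands@12:L ball2:lands@13:R ball3:lands@14:L ball4:lands@16:L

Derivation:
Beat 0 (L): throw ball1 h=3 -> lands@3:R; in-air after throw: [b1@3:R]
Beat 1 (R): throw ball2 h=4 -> lands@5:R; in-air after throw: [b1@3:R b2@5:R]
Beat 2 (L): throw ball3 h=8 -> lands@10:L; in-air after throw: [b1@3:R b2@5:R b3@10:L]
Beat 3 (R): throw ball1 h=3 -> lands@6:L; in-air after throw: [b2@5:R b1@6:L b3@10:L]
Beat 4 (L): throw ball4 h=4 -> lands@8:L; in-air after throw: [b2@5:R b1@6:L b4@8:L b3@10:L]
Beat 5 (R): throw ball2 h=8 -> lands@13:R; in-air after throw: [b1@6:L b4@8:L b3@10:L b2@13:R]
Beat 6 (L): throw ball1 h=3 -> lands@9:R; in-air after throw: [b4@8:L b1@9:R b3@10:L b2@13:R]
Beat 7 (R): throw ball5 h=4 -> lands@11:R; in-air after throw: [b4@8:L b1@9:R b3@10:L b5@11:R b2@13:R]
Beat 8 (L): throw ball4 h=8 -> lands@16:L; in-air after throw: [b1@9:R b3@10:L b5@11:R b2@13:R b4@16:L]
Beat 9 (R): throw ball1 h=3 -> lands@12:L; in-air after throw: [b3@10:L b5@11:R b1@12:L b2@13:R b4@16:L]
Beat 10 (L): throw ball3 h=4 -> lands@14:L; in-air after throw: [b5@11:R b1@12:L b2@13:R b3@14:L b4@16:L]
Beat 11 (R): throw ball5 h=8 -> lands@19:R; in-air after throw: [b1@12:L b2@13:R b3@14:L b4@16:L b5@19:R]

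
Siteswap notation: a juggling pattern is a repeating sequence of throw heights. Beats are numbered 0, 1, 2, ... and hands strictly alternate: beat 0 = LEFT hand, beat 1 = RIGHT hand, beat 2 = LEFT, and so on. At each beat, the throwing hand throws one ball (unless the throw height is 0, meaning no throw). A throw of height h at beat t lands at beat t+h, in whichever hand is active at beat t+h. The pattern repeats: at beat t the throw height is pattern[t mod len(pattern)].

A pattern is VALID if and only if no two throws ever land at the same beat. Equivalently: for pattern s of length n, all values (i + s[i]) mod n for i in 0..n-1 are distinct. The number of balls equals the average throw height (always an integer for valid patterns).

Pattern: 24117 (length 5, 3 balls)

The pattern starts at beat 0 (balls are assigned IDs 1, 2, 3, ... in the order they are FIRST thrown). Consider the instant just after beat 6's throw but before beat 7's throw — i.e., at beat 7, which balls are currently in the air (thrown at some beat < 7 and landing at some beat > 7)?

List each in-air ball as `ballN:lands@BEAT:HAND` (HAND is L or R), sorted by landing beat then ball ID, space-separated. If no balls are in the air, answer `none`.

Beat 0 (L): throw ball1 h=2 -> lands@2:L; in-air after throw: [b1@2:L]
Beat 1 (R): throw ball2 h=4 -> lands@5:R; in-air after throw: [b1@2:L b2@5:R]
Beat 2 (L): throw ball1 h=1 -> lands@3:R; in-air after throw: [b1@3:R b2@5:R]
Beat 3 (R): throw ball1 h=1 -> lands@4:L; in-air after throw: [b1@4:L b2@5:R]
Beat 4 (L): throw ball1 h=7 -> lands@11:R; in-air after throw: [b2@5:R b1@11:R]
Beat 5 (R): throw ball2 h=2 -> lands@7:R; in-air after throw: [b2@7:R b1@11:R]
Beat 6 (L): throw ball3 h=4 -> lands@10:L; in-air after throw: [b2@7:R b3@10:L b1@11:R]
Beat 7 (R): throw ball2 h=1 -> lands@8:L; in-air after throw: [b2@8:L b3@10:L b1@11:R]

Answer: ball3:lands@10:L ball1:lands@11:R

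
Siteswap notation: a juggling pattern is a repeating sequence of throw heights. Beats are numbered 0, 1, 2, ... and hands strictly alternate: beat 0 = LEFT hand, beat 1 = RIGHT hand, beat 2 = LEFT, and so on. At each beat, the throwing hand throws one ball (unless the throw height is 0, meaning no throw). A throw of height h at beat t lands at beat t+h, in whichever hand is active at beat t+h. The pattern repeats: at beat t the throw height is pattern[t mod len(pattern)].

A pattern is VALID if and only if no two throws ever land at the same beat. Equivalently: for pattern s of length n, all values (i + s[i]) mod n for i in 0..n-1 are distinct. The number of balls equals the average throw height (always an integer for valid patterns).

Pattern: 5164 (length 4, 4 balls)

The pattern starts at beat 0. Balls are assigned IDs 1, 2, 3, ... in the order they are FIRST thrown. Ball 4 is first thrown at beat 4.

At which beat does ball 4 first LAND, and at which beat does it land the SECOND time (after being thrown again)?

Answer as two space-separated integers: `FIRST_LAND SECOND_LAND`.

Beat 0 (L): throw ball1 h=5 -> lands@5:R; in-air after throw: [b1@5:R]
Beat 1 (R): throw ball2 h=1 -> lands@2:L; in-air after throw: [b2@2:L b1@5:R]
Beat 2 (L): throw ball2 h=6 -> lands@8:L; in-air after throw: [b1@5:R b2@8:L]
Beat 3 (R): throw ball3 h=4 -> lands@7:R; in-air after throw: [b1@5:R b3@7:R b2@8:L]
Beat 4 (L): throw ball4 h=5 -> lands@9:R; in-air after throw: [b1@5:R b3@7:R b2@8:L b4@9:R]
Beat 5 (R): throw ball1 h=1 -> lands@6:L; in-air after throw: [b1@6:L b3@7:R b2@8:L b4@9:R]
Beat 6 (L): throw ball1 h=6 -> lands@12:L; in-air after throw: [b3@7:R b2@8:L b4@9:R b1@12:L]
Beat 7 (R): throw ball3 h=4 -> lands@11:R; in-air after throw: [b2@8:L b4@9:R b3@11:R b1@12:L]
Beat 8 (L): throw ball2 h=5 -> lands@13:R; in-air after throw: [b4@9:R b3@11:R b1@12:L b2@13:R]
Beat 9 (R): throw ball4 h=1 -> lands@10:L; in-air after throw: [b4@10:L b3@11:R b1@12:L b2@13:R]
Beat 10 (L): throw ball4 h=6 -> lands@16:L; in-air after throw: [b3@11:R b1@12:L b2@13:R b4@16:L]
Ball 4: thrown@4 h=5 -> first land @9; rethrown@9 h=1 -> second land @10

Answer: 9 10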